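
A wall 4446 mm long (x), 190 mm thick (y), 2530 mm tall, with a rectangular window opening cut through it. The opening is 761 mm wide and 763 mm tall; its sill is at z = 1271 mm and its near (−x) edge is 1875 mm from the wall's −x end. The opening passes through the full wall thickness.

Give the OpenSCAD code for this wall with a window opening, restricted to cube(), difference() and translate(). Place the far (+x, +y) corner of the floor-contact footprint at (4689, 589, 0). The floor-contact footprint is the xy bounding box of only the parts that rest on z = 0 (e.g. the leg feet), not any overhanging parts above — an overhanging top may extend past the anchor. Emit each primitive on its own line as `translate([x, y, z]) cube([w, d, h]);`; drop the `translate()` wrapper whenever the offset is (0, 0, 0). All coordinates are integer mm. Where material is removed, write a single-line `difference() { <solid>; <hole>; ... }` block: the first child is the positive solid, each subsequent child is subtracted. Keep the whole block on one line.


difference() { translate([243, 399, 0]) cube([4446, 190, 2530]); translate([2118, 399, 1271]) cube([761, 190, 763]); }


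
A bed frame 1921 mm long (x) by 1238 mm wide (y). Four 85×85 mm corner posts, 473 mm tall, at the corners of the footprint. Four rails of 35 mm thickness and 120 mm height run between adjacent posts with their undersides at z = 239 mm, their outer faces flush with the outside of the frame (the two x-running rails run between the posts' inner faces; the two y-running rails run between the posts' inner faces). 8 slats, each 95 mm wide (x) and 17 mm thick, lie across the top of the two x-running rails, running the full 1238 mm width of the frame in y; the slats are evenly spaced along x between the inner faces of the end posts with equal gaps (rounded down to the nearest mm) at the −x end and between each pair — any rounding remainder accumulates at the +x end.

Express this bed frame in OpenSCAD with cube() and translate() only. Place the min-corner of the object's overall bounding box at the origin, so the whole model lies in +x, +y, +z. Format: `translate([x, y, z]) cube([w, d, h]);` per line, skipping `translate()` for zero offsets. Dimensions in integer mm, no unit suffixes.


// slat z = rail_z + rail_h = 239 + 120 = 359
// slat gap = ⌊(1751 − 8·95) / 9⌋ = 110
cube([85, 85, 473]);
translate([0, 1153, 0]) cube([85, 85, 473]);
translate([1836, 0, 0]) cube([85, 85, 473]);
translate([1836, 1153, 0]) cube([85, 85, 473]);
translate([85, 0, 239]) cube([1751, 35, 120]);
translate([85, 1203, 239]) cube([1751, 35, 120]);
translate([0, 85, 239]) cube([35, 1068, 120]);
translate([1886, 85, 239]) cube([35, 1068, 120]);
translate([195, 0, 359]) cube([95, 1238, 17]);
translate([400, 0, 359]) cube([95, 1238, 17]);
translate([605, 0, 359]) cube([95, 1238, 17]);
translate([810, 0, 359]) cube([95, 1238, 17]);
translate([1015, 0, 359]) cube([95, 1238, 17]);
translate([1220, 0, 359]) cube([95, 1238, 17]);
translate([1425, 0, 359]) cube([95, 1238, 17]);
translate([1630, 0, 359]) cube([95, 1238, 17]);


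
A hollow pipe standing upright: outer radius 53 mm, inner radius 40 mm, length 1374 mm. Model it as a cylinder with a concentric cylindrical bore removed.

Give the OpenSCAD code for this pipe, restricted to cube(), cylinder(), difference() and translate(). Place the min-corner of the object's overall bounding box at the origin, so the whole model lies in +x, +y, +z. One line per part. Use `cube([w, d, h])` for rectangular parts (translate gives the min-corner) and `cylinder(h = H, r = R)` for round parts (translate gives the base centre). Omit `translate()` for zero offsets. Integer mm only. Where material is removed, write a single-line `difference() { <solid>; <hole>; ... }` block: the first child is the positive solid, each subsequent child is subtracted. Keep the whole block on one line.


difference() { translate([53, 53, 0]) cylinder(h = 1374, r = 53); translate([53, 53, 0]) cylinder(h = 1374, r = 40); }


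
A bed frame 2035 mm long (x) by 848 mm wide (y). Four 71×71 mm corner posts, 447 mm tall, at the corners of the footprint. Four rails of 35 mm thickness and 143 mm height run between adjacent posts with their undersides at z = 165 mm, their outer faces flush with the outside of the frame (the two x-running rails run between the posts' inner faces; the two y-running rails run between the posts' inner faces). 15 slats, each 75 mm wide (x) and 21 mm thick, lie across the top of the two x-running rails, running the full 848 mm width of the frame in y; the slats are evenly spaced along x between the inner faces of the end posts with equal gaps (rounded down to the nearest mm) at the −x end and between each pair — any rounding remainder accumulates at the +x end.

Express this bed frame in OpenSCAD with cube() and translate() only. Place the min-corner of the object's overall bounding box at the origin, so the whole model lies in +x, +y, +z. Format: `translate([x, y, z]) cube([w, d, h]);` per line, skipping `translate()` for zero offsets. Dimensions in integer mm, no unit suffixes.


cube([71, 71, 447]);
translate([0, 777, 0]) cube([71, 71, 447]);
translate([1964, 0, 0]) cube([71, 71, 447]);
translate([1964, 777, 0]) cube([71, 71, 447]);
translate([71, 0, 165]) cube([1893, 35, 143]);
translate([71, 813, 165]) cube([1893, 35, 143]);
translate([0, 71, 165]) cube([35, 706, 143]);
translate([2000, 71, 165]) cube([35, 706, 143]);
translate([119, 0, 308]) cube([75, 848, 21]);
translate([242, 0, 308]) cube([75, 848, 21]);
translate([365, 0, 308]) cube([75, 848, 21]);
translate([488, 0, 308]) cube([75, 848, 21]);
translate([611, 0, 308]) cube([75, 848, 21]);
translate([734, 0, 308]) cube([75, 848, 21]);
translate([857, 0, 308]) cube([75, 848, 21]);
translate([980, 0, 308]) cube([75, 848, 21]);
translate([1103, 0, 308]) cube([75, 848, 21]);
translate([1226, 0, 308]) cube([75, 848, 21]);
translate([1349, 0, 308]) cube([75, 848, 21]);
translate([1472, 0, 308]) cube([75, 848, 21]);
translate([1595, 0, 308]) cube([75, 848, 21]);
translate([1718, 0, 308]) cube([75, 848, 21]);
translate([1841, 0, 308]) cube([75, 848, 21]);


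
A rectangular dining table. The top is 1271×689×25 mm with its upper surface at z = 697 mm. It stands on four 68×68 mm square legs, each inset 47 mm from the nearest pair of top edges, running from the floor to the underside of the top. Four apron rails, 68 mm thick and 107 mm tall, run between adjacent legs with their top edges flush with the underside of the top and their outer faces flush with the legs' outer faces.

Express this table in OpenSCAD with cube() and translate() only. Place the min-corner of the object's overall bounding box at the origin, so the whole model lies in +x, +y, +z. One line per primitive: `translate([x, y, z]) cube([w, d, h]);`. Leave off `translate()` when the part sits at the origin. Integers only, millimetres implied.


translate([0, 0, 672]) cube([1271, 689, 25]);
translate([47, 47, 0]) cube([68, 68, 672]);
translate([1156, 47, 0]) cube([68, 68, 672]);
translate([47, 574, 0]) cube([68, 68, 672]);
translate([1156, 574, 0]) cube([68, 68, 672]);
translate([115, 47, 565]) cube([1041, 68, 107]);
translate([115, 574, 565]) cube([1041, 68, 107]);
translate([47, 115, 565]) cube([68, 459, 107]);
translate([1156, 115, 565]) cube([68, 459, 107]);


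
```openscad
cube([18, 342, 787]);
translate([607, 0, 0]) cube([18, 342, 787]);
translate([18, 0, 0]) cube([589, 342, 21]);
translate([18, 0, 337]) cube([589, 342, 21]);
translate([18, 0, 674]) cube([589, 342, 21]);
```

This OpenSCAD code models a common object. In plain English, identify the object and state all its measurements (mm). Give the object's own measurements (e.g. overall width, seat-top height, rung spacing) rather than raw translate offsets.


An open bookshelf. Two side panels, each 18 mm thick, 342 mm deep and 787 mm tall, stand 625 mm apart (outside-to-outside). Between them sit 3 shelves, each 21 mm thick and 342 mm deep, spanning the full gap between the sides. The bottom shelf rests on the floor (its underside at z = 0) and the clear gap between one shelf's top and the next shelf's underside is 316 mm.


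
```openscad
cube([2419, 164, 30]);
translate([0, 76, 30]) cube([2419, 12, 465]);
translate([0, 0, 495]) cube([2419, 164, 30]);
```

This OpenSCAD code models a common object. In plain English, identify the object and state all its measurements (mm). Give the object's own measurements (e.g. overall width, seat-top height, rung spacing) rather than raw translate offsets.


An I-beam lying along x, 2419 mm long. Overall section height 525 mm. Two flanges 164 mm wide (y) and 30 mm thick, one on the floor and one at the top; a web 12 mm thick runs between them, centred on the flange width.


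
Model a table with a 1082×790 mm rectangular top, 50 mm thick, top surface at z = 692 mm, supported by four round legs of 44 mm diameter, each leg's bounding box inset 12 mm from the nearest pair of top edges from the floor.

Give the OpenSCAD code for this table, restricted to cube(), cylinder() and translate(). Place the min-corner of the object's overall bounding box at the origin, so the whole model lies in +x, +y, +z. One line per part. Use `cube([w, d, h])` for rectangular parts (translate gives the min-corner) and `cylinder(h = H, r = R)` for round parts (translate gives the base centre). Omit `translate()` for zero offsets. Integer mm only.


translate([0, 0, 642]) cube([1082, 790, 50]);
translate([34, 34, 0]) cylinder(h = 642, r = 22);
translate([1048, 34, 0]) cylinder(h = 642, r = 22);
translate([34, 756, 0]) cylinder(h = 642, r = 22);
translate([1048, 756, 0]) cylinder(h = 642, r = 22);


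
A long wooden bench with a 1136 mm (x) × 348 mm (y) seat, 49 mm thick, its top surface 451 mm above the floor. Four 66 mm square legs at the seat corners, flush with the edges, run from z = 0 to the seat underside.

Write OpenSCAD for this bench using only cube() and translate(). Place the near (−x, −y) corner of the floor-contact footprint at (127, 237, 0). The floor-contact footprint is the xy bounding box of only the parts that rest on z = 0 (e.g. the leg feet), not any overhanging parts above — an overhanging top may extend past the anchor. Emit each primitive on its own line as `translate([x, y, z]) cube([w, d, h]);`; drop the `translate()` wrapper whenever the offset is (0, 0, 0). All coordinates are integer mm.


translate([127, 237, 402]) cube([1136, 348, 49]);
translate([127, 237, 0]) cube([66, 66, 402]);
translate([127, 519, 0]) cube([66, 66, 402]);
translate([1197, 237, 0]) cube([66, 66, 402]);
translate([1197, 519, 0]) cube([66, 66, 402]);


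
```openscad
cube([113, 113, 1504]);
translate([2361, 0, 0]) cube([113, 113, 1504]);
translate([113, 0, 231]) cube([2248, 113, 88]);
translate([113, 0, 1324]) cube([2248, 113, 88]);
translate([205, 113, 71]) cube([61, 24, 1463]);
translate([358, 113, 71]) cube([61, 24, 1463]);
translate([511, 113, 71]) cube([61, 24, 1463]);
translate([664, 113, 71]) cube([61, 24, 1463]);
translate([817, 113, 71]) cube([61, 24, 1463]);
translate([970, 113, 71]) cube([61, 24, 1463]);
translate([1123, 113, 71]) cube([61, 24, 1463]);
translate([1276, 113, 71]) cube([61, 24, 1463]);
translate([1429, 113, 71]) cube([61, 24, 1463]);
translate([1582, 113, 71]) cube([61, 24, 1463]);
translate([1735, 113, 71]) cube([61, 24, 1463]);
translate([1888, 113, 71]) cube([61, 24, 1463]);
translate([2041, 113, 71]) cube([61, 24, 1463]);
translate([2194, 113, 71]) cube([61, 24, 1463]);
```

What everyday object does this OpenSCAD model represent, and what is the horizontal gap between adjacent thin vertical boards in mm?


A fence section. The picket gap is 92 mm.

Two posts, two rails, 14 pickets — a fence section. Span 2248 mm holds 14 pickets of 61 mm with 15 equal gaps: ⌊(2248 − 14·61) / 15⌋ = 92 mm.


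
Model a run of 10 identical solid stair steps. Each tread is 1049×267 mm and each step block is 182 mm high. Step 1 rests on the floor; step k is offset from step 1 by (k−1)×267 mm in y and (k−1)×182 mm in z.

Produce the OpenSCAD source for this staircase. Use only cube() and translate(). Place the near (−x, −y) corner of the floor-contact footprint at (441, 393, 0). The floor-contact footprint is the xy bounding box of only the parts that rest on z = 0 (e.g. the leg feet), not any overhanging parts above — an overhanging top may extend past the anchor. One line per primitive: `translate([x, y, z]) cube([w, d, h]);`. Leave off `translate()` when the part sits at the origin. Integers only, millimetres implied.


translate([441, 393, 0]) cube([1049, 267, 182]);
translate([441, 660, 182]) cube([1049, 267, 182]);
translate([441, 927, 364]) cube([1049, 267, 182]);
translate([441, 1194, 546]) cube([1049, 267, 182]);
translate([441, 1461, 728]) cube([1049, 267, 182]);
translate([441, 1728, 910]) cube([1049, 267, 182]);
translate([441, 1995, 1092]) cube([1049, 267, 182]);
translate([441, 2262, 1274]) cube([1049, 267, 182]);
translate([441, 2529, 1456]) cube([1049, 267, 182]);
translate([441, 2796, 1638]) cube([1049, 267, 182]);


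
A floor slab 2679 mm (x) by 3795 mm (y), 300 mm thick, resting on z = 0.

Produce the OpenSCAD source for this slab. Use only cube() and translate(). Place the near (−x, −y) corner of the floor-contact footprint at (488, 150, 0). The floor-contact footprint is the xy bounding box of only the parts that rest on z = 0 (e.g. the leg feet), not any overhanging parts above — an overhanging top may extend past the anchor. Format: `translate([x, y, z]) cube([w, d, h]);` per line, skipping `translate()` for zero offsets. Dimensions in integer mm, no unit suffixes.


translate([488, 150, 0]) cube([2679, 3795, 300]);


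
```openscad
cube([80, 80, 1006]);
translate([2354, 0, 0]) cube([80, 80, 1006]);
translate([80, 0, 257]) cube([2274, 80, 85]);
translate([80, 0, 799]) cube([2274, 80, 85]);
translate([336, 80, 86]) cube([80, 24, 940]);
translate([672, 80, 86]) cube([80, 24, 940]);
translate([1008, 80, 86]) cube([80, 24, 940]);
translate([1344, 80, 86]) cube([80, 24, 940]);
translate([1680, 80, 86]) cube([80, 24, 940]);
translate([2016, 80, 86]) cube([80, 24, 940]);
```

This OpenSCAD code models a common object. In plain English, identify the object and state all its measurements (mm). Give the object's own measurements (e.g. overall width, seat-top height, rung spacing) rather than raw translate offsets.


A fence section. Two 80×80 mm posts, 1006 mm tall, stand on the floor with a clear span of 2274 mm between their inner faces. Two horizontal rails of 80×85 mm section span the gap between the posts with their undersides at z = 257 mm and z = 799 mm, flush with the posts' −y face. 6 pickets, each 80 mm wide, 24 mm thick and 940 mm tall, are fixed to the +y face of the rails with their bottoms at z = 86 mm, spaced across the span with a 256 mm gap after the −x post and between neighbouring pickets, with 258 mm left before the +x post.


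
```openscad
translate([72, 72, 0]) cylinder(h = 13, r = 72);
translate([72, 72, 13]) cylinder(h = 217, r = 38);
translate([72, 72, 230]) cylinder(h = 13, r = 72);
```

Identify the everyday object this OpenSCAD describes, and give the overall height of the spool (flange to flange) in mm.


A spool. The overall height is 243 mm.

Three coaxial cylinders, large–small–large — a spool. Two 13 mm flanges and a 217 mm core give 13 + 217 + 13 = 243 mm.


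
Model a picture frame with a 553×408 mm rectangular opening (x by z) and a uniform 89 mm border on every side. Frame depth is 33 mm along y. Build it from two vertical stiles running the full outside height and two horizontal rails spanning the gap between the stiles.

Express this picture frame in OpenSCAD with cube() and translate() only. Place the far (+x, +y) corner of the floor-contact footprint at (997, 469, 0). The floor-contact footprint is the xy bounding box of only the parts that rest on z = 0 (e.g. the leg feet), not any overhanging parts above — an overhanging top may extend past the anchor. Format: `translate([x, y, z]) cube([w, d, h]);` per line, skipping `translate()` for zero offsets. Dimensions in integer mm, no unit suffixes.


translate([266, 436, 0]) cube([89, 33, 586]);
translate([908, 436, 0]) cube([89, 33, 586]);
translate([355, 436, 0]) cube([553, 33, 89]);
translate([355, 436, 497]) cube([553, 33, 89]);


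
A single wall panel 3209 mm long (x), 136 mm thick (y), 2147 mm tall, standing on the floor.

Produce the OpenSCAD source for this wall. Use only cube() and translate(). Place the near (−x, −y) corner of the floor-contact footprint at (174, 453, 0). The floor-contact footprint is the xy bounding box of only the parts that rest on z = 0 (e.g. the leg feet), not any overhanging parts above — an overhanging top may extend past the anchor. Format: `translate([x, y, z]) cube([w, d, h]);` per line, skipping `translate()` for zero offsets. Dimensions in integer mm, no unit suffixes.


translate([174, 453, 0]) cube([3209, 136, 2147]);


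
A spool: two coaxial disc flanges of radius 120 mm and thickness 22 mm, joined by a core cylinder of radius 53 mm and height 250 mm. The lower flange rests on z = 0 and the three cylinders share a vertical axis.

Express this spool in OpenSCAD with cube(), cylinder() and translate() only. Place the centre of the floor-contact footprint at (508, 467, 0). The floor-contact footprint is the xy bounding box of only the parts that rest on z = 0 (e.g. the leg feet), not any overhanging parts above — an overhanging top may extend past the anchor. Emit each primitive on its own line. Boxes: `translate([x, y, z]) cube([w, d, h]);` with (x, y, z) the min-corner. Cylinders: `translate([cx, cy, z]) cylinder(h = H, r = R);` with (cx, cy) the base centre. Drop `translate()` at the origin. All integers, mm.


translate([508, 467, 0]) cylinder(h = 22, r = 120);
translate([508, 467, 22]) cylinder(h = 250, r = 53);
translate([508, 467, 272]) cylinder(h = 22, r = 120);


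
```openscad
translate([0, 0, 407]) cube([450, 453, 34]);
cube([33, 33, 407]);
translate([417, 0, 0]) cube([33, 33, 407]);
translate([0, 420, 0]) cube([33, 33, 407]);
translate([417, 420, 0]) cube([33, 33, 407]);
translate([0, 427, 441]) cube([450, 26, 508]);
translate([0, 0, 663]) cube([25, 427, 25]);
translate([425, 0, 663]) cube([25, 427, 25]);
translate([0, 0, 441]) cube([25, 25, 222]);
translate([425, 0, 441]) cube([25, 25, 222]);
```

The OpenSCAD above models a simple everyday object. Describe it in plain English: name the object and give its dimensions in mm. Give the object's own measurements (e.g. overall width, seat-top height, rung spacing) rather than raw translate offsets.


A chair. The seat is a 450×453×34 mm slab with its top at z = 441 mm, on four 33×33 mm corner legs (flush with the seat edges, standing on z = 0). A flat backrest 26 mm thick, 508 mm tall, spans the full seat width and rises from the seat top along its +y edge, rear face flush with the rear of the seat. Two armrests of 25×25 mm section run along each side from the seat's front edge to the front of the backrest, top faces 247 mm above the seat top and outer faces flush with the seat's x-edges; a 25×25 mm post under the front of each armrest stands on the seat at the front corner.


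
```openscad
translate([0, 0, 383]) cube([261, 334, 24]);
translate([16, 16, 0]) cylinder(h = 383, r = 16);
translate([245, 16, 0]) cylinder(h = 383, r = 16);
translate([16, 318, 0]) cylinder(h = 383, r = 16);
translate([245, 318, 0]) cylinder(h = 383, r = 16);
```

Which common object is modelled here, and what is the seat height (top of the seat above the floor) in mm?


A stool. The seat height is 407 mm.

A 261×334×24 slab at z = 383 on four corner cylinders — a stool. The seat top is 383 + 24 = 407 mm.


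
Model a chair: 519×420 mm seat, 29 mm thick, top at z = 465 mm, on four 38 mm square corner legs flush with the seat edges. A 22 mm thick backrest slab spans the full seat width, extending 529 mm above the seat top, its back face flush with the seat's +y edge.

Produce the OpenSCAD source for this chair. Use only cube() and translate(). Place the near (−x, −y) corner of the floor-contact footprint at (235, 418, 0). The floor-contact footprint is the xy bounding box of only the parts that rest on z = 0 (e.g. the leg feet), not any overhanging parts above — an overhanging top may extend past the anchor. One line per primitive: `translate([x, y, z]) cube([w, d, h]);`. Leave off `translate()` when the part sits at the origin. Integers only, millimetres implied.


translate([235, 418, 436]) cube([519, 420, 29]);
translate([235, 418, 0]) cube([38, 38, 436]);
translate([716, 418, 0]) cube([38, 38, 436]);
translate([235, 800, 0]) cube([38, 38, 436]);
translate([716, 800, 0]) cube([38, 38, 436]);
translate([235, 816, 465]) cube([519, 22, 529]);


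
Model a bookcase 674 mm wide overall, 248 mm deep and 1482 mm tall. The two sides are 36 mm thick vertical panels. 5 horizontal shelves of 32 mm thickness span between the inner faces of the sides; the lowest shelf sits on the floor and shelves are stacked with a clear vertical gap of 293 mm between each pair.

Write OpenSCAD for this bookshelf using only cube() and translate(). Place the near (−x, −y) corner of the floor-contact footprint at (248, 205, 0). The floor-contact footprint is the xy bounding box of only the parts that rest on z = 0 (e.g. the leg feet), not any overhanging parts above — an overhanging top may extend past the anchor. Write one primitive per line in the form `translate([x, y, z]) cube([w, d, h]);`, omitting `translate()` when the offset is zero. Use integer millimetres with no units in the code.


translate([248, 205, 0]) cube([36, 248, 1482]);
translate([886, 205, 0]) cube([36, 248, 1482]);
translate([284, 205, 0]) cube([602, 248, 32]);
translate([284, 205, 325]) cube([602, 248, 32]);
translate([284, 205, 650]) cube([602, 248, 32]);
translate([284, 205, 975]) cube([602, 248, 32]);
translate([284, 205, 1300]) cube([602, 248, 32]);


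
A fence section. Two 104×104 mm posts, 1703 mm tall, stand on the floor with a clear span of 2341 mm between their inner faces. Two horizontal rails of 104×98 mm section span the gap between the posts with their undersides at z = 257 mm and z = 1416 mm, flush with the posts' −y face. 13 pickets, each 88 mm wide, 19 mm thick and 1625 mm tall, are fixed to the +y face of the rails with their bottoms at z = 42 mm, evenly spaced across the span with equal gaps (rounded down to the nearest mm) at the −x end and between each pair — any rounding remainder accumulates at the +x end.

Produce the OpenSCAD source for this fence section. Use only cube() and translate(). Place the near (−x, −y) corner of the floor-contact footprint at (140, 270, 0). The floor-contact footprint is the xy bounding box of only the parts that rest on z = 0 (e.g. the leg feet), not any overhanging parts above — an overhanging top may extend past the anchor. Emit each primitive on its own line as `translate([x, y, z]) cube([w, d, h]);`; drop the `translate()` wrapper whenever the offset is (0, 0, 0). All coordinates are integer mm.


translate([140, 270, 0]) cube([104, 104, 1703]);
translate([2585, 270, 0]) cube([104, 104, 1703]);
translate([244, 270, 257]) cube([2341, 104, 98]);
translate([244, 270, 1416]) cube([2341, 104, 98]);
translate([329, 374, 42]) cube([88, 19, 1625]);
translate([502, 374, 42]) cube([88, 19, 1625]);
translate([675, 374, 42]) cube([88, 19, 1625]);
translate([848, 374, 42]) cube([88, 19, 1625]);
translate([1021, 374, 42]) cube([88, 19, 1625]);
translate([1194, 374, 42]) cube([88, 19, 1625]);
translate([1367, 374, 42]) cube([88, 19, 1625]);
translate([1540, 374, 42]) cube([88, 19, 1625]);
translate([1713, 374, 42]) cube([88, 19, 1625]);
translate([1886, 374, 42]) cube([88, 19, 1625]);
translate([2059, 374, 42]) cube([88, 19, 1625]);
translate([2232, 374, 42]) cube([88, 19, 1625]);
translate([2405, 374, 42]) cube([88, 19, 1625]);


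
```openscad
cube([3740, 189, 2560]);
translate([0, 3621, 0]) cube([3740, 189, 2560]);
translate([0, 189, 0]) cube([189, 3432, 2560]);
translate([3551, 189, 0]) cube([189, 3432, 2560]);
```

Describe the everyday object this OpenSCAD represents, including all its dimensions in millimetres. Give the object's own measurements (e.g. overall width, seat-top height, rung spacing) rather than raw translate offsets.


The wall frame of a small rectangular building: four walls, each 2560 mm tall and 189 mm thick, enclosing a footprint 3740 mm (x) by 3810 mm (y) outside-to-outside, with no floor or roof. The front and back walls (the −y and +y sides) span the full width; the two side walls fit between them.


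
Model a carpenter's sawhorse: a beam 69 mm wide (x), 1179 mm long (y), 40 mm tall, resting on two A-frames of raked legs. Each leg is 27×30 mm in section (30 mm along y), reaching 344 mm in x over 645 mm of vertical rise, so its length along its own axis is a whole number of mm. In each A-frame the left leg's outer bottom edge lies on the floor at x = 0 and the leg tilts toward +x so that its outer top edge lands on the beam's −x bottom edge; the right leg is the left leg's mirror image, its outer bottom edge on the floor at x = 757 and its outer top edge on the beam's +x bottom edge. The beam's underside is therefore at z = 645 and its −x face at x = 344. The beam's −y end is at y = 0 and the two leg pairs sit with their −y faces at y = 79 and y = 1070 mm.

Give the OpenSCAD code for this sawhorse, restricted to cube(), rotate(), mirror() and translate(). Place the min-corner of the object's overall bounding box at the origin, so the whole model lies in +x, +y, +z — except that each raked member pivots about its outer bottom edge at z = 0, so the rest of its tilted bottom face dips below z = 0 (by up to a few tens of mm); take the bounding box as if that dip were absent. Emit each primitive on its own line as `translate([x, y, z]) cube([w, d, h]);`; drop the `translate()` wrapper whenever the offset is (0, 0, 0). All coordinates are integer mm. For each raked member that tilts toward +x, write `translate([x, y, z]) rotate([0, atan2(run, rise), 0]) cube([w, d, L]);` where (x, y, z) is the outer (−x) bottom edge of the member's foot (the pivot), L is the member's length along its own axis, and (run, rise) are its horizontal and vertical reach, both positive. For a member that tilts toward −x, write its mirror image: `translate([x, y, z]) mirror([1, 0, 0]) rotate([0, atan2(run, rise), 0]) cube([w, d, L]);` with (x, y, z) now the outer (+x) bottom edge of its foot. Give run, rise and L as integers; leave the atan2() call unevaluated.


translate([344, 0, 645]) cube([69, 1179, 40]);
translate([0, 79, 0]) rotate([0, atan2(344, 645), 0]) cube([27, 30, 731]);
translate([757, 79, 0]) mirror([1, 0, 0]) rotate([0, atan2(344, 645), 0]) cube([27, 30, 731]);
translate([0, 1070, 0]) rotate([0, atan2(344, 645), 0]) cube([27, 30, 731]);
translate([757, 1070, 0]) mirror([1, 0, 0]) rotate([0, atan2(344, 645), 0]) cube([27, 30, 731]);


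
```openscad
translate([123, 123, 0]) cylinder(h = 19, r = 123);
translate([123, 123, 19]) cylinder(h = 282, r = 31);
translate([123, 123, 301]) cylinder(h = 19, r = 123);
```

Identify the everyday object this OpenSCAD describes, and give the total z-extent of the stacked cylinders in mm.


A spool. The overall height is 320 mm.

Three coaxial cylinders, large–small–large — a spool. Two 19 mm flanges and a 282 mm core give 19 + 282 + 19 = 320 mm.


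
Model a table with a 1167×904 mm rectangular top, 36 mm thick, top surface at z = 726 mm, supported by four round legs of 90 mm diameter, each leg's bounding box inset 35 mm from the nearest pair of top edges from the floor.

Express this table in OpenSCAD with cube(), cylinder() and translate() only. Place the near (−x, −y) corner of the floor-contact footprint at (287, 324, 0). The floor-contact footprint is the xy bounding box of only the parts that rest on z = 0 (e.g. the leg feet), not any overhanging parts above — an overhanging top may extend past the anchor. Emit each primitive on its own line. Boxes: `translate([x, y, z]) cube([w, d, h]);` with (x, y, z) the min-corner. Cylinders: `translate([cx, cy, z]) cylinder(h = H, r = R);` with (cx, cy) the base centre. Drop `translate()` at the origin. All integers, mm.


translate([252, 289, 690]) cube([1167, 904, 36]);
translate([332, 369, 0]) cylinder(h = 690, r = 45);
translate([1339, 369, 0]) cylinder(h = 690, r = 45);
translate([332, 1113, 0]) cylinder(h = 690, r = 45);
translate([1339, 1113, 0]) cylinder(h = 690, r = 45);


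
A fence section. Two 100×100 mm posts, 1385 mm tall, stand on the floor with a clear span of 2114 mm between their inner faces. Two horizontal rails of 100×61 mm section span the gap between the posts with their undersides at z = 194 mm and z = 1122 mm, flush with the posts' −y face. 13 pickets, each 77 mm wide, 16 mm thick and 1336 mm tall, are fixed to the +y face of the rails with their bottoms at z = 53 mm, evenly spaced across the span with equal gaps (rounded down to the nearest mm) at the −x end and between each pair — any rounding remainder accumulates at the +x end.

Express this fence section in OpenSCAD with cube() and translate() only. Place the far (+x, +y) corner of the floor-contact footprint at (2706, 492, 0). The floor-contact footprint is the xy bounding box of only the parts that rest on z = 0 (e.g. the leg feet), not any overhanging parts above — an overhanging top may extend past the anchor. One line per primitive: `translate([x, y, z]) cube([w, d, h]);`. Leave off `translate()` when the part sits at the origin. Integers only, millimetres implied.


translate([392, 392, 0]) cube([100, 100, 1385]);
translate([2606, 392, 0]) cube([100, 100, 1385]);
translate([492, 392, 194]) cube([2114, 100, 61]);
translate([492, 392, 1122]) cube([2114, 100, 61]);
translate([571, 492, 53]) cube([77, 16, 1336]);
translate([727, 492, 53]) cube([77, 16, 1336]);
translate([883, 492, 53]) cube([77, 16, 1336]);
translate([1039, 492, 53]) cube([77, 16, 1336]);
translate([1195, 492, 53]) cube([77, 16, 1336]);
translate([1351, 492, 53]) cube([77, 16, 1336]);
translate([1507, 492, 53]) cube([77, 16, 1336]);
translate([1663, 492, 53]) cube([77, 16, 1336]);
translate([1819, 492, 53]) cube([77, 16, 1336]);
translate([1975, 492, 53]) cube([77, 16, 1336]);
translate([2131, 492, 53]) cube([77, 16, 1336]);
translate([2287, 492, 53]) cube([77, 16, 1336]);
translate([2443, 492, 53]) cube([77, 16, 1336]);


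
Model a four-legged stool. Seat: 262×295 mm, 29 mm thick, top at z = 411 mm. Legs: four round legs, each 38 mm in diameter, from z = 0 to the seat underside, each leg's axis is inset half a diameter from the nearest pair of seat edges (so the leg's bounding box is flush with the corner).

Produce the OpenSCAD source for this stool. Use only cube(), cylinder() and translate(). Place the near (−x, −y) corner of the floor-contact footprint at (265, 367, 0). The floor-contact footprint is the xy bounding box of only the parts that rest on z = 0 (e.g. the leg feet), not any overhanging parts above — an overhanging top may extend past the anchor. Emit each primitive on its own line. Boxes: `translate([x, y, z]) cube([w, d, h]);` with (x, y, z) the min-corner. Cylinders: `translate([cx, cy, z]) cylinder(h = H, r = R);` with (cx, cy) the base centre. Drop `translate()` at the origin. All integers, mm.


translate([265, 367, 382]) cube([262, 295, 29]);
translate([284, 386, 0]) cylinder(h = 382, r = 19);
translate([508, 386, 0]) cylinder(h = 382, r = 19);
translate([284, 643, 0]) cylinder(h = 382, r = 19);
translate([508, 643, 0]) cylinder(h = 382, r = 19);


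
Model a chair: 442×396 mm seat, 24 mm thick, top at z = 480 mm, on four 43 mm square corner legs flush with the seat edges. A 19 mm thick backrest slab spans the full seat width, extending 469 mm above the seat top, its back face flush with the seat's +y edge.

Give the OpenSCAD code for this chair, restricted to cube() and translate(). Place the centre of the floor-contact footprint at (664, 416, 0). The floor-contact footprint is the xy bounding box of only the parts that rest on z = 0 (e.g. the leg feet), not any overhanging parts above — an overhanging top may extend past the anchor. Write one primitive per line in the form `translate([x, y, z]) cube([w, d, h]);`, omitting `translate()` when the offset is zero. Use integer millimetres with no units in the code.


translate([443, 218, 456]) cube([442, 396, 24]);
translate([443, 218, 0]) cube([43, 43, 456]);
translate([842, 218, 0]) cube([43, 43, 456]);
translate([443, 571, 0]) cube([43, 43, 456]);
translate([842, 571, 0]) cube([43, 43, 456]);
translate([443, 595, 480]) cube([442, 19, 469]);


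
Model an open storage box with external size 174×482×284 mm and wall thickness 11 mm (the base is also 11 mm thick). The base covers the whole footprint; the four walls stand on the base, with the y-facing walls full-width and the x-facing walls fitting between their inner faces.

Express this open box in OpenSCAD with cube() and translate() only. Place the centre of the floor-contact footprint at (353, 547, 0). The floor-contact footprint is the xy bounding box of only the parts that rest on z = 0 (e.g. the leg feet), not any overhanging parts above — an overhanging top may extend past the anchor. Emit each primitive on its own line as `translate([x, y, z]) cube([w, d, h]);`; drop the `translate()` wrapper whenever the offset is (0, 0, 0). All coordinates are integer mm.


translate([266, 306, 0]) cube([174, 482, 11]);
translate([266, 306, 11]) cube([174, 11, 273]);
translate([266, 777, 11]) cube([174, 11, 273]);
translate([266, 317, 11]) cube([11, 460, 273]);
translate([429, 317, 11]) cube([11, 460, 273]);


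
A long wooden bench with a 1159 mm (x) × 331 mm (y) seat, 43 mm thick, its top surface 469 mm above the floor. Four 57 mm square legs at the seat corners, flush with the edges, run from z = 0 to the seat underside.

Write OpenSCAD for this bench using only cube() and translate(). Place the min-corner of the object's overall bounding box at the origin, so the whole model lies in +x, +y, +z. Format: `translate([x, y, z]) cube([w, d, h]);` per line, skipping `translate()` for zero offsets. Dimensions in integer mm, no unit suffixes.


translate([0, 0, 426]) cube([1159, 331, 43]);
cube([57, 57, 426]);
translate([0, 274, 0]) cube([57, 57, 426]);
translate([1102, 0, 0]) cube([57, 57, 426]);
translate([1102, 274, 0]) cube([57, 57, 426]);


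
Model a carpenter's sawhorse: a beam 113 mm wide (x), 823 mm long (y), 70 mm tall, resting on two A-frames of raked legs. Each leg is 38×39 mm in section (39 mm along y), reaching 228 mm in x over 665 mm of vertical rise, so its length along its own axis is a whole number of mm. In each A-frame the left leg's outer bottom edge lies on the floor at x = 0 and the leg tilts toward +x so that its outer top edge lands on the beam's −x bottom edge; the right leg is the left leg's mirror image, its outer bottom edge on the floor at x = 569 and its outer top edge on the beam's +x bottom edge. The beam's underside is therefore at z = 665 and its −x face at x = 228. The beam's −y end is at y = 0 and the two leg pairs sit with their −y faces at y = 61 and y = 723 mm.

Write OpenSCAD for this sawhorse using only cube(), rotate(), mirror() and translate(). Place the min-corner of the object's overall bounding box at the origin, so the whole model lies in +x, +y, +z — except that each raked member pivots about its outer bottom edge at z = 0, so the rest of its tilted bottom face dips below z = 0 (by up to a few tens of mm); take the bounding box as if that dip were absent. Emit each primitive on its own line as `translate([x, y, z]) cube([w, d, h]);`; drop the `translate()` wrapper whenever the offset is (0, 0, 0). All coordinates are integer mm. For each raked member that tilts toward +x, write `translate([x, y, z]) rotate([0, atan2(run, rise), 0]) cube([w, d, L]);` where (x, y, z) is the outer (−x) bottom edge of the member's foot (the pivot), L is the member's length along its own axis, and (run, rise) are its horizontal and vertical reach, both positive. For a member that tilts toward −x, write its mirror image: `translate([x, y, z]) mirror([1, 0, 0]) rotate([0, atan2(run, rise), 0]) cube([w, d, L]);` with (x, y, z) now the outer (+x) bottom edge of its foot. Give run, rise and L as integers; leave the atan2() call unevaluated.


translate([228, 0, 665]) cube([113, 823, 70]);
translate([0, 61, 0]) rotate([0, atan2(228, 665), 0]) cube([38, 39, 703]);
translate([569, 61, 0]) mirror([1, 0, 0]) rotate([0, atan2(228, 665), 0]) cube([38, 39, 703]);
translate([0, 723, 0]) rotate([0, atan2(228, 665), 0]) cube([38, 39, 703]);
translate([569, 723, 0]) mirror([1, 0, 0]) rotate([0, atan2(228, 665), 0]) cube([38, 39, 703]);


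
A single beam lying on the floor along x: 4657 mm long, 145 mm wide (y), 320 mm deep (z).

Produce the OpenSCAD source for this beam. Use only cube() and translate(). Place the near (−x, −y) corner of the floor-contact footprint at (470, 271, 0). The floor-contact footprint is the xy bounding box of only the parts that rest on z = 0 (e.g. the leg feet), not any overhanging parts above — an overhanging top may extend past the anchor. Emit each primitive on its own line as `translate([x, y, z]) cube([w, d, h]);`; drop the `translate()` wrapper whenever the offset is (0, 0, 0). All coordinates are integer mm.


translate([470, 271, 0]) cube([4657, 145, 320]);


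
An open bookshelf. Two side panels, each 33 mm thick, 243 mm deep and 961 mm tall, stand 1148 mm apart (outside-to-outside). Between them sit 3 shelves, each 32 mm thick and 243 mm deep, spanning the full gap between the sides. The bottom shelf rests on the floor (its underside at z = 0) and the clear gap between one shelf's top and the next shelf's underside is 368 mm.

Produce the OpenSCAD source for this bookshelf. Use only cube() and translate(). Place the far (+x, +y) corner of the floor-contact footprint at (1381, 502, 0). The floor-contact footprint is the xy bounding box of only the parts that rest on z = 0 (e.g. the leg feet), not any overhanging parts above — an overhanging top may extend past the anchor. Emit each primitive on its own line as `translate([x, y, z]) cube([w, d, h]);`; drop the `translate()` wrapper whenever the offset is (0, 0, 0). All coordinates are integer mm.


translate([233, 259, 0]) cube([33, 243, 961]);
translate([1348, 259, 0]) cube([33, 243, 961]);
translate([266, 259, 0]) cube([1082, 243, 32]);
translate([266, 259, 400]) cube([1082, 243, 32]);
translate([266, 259, 800]) cube([1082, 243, 32]);


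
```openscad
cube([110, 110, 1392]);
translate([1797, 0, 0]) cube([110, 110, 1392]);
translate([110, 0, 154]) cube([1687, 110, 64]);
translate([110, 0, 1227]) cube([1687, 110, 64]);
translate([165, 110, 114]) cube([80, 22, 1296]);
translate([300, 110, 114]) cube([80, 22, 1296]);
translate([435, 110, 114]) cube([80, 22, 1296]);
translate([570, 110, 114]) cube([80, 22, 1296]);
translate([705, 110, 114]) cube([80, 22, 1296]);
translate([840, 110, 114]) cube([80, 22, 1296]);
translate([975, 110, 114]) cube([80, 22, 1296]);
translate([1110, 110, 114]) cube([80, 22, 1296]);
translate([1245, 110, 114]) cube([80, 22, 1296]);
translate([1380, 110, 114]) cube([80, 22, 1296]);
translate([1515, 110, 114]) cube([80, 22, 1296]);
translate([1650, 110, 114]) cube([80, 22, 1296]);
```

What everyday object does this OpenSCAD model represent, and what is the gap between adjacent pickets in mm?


A fence section. The picket gap is 55 mm.

Two posts, two rails, 12 pickets — a fence section. Span 1687 mm holds 12 pickets of 80 mm with 13 equal gaps: ⌊(1687 − 12·80) / 13⌋ = 55 mm.


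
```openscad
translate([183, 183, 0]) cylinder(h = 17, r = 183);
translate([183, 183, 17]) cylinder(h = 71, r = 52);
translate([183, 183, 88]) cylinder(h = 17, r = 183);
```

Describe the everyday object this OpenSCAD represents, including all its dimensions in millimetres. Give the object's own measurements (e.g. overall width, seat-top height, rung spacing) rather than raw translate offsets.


A spool: two coaxial disc flanges of radius 183 mm and thickness 17 mm, joined by a core cylinder of radius 52 mm and height 71 mm. The lower flange rests on z = 0 and the three cylinders share a vertical axis.
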